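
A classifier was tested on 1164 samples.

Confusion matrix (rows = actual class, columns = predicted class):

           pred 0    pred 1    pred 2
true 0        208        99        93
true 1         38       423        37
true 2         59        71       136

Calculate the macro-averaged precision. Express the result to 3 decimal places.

Per-class precision (TP/(TP+FP)):
  0: TP=208, FP=38+59=97 → 208/305 = 0.6820
  1: TP=423, FP=99+71=170 → 423/593 = 0.7133
  2: TP=136, FP=93+37=130 → 136/266 = 0.5113
Macro-precision = mean = (0.6820 + 0.7133 + 0.5113) / 3 = 0.636

0.636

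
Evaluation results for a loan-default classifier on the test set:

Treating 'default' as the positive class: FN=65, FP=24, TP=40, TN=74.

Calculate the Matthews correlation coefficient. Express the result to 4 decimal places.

0.1463

MCC = (TP·TN − FP·FN) / √((TP+FP)(TP+FN)(TN+FP)(TN+FN))
Numerator = 40·74 − 24·65 = 1400
Denominator = √(64·105·98·139) = √91539840 = 9567.6455
MCC = 1400 / 9567.6455 = 0.1463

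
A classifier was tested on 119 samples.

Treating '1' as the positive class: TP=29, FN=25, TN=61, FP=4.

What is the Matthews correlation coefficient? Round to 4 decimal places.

0.5288

MCC = (TP·TN − FP·FN) / √((TP+FP)(TP+FN)(TN+FP)(TN+FN))
Numerator = 29·61 − 4·25 = 1669
Denominator = √(33·54·65·86) = √9961380 = 3156.1654
MCC = 1669 / 3156.1654 = 0.5288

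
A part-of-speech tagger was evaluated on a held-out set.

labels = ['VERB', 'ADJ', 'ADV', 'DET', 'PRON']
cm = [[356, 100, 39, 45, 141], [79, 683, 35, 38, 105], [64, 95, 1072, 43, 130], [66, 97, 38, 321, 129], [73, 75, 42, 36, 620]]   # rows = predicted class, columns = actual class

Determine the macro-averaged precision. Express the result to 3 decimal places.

Per-class precision (TP/(TP+FP)):
  VERB: TP=356, FP=100+39+45+141=325 → 356/681 = 0.5228
  ADJ: TP=683, FP=79+35+38+105=257 → 683/940 = 0.7266
  ADV: TP=1072, FP=64+95+43+130=332 → 1072/1404 = 0.7635
  DET: TP=321, FP=66+97+38+129=330 → 321/651 = 0.4931
  PRON: TP=620, FP=73+75+42+36=226 → 620/846 = 0.7329
Macro-precision = mean = (0.5228 + 0.7266 + 0.7635 + 0.4931 + 0.7329) / 5 = 0.648

0.648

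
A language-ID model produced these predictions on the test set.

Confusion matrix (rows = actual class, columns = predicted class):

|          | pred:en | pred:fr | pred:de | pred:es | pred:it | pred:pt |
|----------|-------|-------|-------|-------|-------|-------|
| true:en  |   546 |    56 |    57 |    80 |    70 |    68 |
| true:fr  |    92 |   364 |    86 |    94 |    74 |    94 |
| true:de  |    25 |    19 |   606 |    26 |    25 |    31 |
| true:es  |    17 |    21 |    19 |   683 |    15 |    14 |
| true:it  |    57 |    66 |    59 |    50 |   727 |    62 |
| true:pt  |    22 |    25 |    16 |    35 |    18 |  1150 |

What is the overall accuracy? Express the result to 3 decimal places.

Accuracy = trace / total = (546+364+606+683+727+1150=4076) / 5469 = 4076/5469 = 0.745

0.745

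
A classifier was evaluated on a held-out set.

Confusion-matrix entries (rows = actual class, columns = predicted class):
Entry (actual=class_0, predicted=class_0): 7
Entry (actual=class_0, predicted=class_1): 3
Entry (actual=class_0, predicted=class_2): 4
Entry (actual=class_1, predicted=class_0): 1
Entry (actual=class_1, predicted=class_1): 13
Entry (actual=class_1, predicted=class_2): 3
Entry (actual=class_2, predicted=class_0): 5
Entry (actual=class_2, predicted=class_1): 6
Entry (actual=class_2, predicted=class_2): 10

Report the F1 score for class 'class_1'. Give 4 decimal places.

0.6667

F1 score = 2·TP/(2·TP+FP+FN).
class_1: TP=13, FP=3+6=9, FN=1+3=4 → 26/39 = 0.66667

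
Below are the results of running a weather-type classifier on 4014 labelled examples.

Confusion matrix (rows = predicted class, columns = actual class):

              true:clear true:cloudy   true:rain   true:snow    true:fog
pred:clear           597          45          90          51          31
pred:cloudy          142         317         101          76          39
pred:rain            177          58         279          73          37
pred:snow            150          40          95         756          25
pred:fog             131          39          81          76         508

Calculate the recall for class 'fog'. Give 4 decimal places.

0.7938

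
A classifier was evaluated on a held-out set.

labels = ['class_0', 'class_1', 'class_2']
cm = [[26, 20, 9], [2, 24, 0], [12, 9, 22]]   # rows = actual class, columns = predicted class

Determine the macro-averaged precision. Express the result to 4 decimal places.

0.6042

Per-class precision (TP/(TP+FP)):
  class_0: TP=26, FP=2+12=14 → 26/40 = 0.65000
  class_1: TP=24, FP=20+9=29 → 24/53 = 0.45283
  class_2: TP=22, FP=9+0=9 → 22/31 = 0.70968
Macro-precision = mean = (0.65000 + 0.45283 + 0.70968) / 3 = 0.6042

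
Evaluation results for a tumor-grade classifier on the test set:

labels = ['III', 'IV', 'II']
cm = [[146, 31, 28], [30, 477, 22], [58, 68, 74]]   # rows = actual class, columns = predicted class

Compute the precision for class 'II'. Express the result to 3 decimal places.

0.597

One-vs-rest for 'II': TP = diagonal; FP = other classes predicted 'II'; FN = 'II' predicted as other.
precision = TP/(TP+FP).
II: TP=74, FP=28+22=50 → 74/124 = 0.5968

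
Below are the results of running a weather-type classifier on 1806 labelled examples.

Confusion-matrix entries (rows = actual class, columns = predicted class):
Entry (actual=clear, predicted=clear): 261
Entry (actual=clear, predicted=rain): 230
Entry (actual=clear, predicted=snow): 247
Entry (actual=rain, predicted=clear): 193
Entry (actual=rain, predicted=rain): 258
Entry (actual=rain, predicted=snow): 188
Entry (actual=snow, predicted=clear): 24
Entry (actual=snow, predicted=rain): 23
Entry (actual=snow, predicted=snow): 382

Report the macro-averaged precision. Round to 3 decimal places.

0.506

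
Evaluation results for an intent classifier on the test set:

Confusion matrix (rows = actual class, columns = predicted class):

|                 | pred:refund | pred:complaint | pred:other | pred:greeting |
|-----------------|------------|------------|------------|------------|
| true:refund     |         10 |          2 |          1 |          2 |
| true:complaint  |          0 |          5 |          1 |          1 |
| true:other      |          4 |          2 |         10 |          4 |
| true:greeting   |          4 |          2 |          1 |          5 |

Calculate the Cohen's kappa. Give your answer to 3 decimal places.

0.401

Observed agreement pₒ = trace/N = 30/54 = 0.5556
Expected agreement pₑ = Σ (rowᵢ·colᵢ)/N² = (15·18 + 7·11 + 20·13 + 12·12)/54² = 0.2575
κ = (pₒ − pₑ)/(1 − pₑ) = (0.5556 − 0.2575)/(1 − 0.2575) = 0.401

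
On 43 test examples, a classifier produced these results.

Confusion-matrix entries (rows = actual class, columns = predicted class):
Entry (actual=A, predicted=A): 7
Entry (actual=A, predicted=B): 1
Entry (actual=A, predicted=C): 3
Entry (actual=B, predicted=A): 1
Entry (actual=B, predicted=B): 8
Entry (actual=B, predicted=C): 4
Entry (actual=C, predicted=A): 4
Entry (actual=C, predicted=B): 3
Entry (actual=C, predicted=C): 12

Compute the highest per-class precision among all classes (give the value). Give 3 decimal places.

Per-class precision (TP/(TP+FP)):
  A: TP=7, FP=1+4=5 → 7/12 = 0.5833
  B: TP=8, FP=1+3=4 → 8/12 = 0.6667
  C: TP=12, FP=3+4=7 → 12/19 = 0.6316
Highest is class 'B' with precision = 0.667.

0.667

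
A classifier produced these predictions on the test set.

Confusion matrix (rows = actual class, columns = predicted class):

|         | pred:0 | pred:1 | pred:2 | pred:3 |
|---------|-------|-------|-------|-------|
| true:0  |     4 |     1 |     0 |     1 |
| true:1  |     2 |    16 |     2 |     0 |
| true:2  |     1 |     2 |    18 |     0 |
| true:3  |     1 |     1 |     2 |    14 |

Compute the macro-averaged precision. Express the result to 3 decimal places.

Per-class precision (TP/(TP+FP)):
  0: TP=4, FP=2+1+1=4 → 4/8 = 0.5000
  1: TP=16, FP=1+2+1=4 → 16/20 = 0.8000
  2: TP=18, FP=0+2+2=4 → 18/22 = 0.8182
  3: TP=14, FP=1+0+0=1 → 14/15 = 0.9333
Macro-precision = mean = (0.5000 + 0.8000 + 0.8182 + 0.9333) / 4 = 0.763

0.763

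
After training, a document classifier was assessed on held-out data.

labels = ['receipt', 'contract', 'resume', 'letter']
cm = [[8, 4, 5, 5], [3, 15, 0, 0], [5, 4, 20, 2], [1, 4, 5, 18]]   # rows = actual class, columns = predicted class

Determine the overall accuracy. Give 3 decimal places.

0.616

Accuracy = trace / total = (8+15+20+18=61) / 99 = 61/99 = 0.616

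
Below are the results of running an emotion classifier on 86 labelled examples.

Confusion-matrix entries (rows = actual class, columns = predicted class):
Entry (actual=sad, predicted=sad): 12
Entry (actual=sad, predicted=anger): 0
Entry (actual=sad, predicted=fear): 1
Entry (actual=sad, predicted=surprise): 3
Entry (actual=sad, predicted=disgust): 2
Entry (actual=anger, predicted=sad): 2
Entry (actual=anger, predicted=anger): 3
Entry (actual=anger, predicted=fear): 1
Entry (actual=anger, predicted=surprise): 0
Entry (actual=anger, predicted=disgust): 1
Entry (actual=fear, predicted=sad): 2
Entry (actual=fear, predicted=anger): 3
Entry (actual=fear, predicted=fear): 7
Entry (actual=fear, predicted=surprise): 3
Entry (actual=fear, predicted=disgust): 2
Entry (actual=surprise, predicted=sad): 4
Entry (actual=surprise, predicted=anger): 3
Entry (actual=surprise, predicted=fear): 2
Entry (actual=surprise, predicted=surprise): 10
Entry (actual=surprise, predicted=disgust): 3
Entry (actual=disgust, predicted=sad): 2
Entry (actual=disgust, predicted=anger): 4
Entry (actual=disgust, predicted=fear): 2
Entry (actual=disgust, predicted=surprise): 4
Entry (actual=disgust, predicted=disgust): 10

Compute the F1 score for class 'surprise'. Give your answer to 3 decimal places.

0.476

F1 score = 2·TP/(2·TP+FP+FN).
surprise: TP=10, FP=3+0+3+4=10, FN=4+3+2+3=12 → 20/42 = 0.4762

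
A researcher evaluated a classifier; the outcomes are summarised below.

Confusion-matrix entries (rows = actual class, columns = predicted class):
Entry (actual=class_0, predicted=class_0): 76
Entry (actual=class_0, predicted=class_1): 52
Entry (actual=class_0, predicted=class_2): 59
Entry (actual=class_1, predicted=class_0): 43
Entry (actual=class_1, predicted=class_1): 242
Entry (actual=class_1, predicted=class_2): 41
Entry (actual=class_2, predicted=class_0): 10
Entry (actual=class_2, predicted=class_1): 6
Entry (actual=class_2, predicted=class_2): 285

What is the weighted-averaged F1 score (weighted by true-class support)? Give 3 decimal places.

Per-class F1 score (2·TP/(2·TP+FP+FN)):
  class_0: TP=76, FP=43+10=53, FN=52+59=111 → 152/316 = 0.4810
  class_1: TP=242, FP=52+6=58, FN=43+41=84 → 484/626 = 0.7732
  class_2: TP=285, FP=59+41=100, FN=10+6=16 → 570/686 = 0.8309
Weighted-F1 score = Σ (supportᵢ/N)·F1 scoreᵢ with N=814: (187/814)·0.4810 + (326/814)·0.7732 + (301/814)·0.8309 = 0.727

0.727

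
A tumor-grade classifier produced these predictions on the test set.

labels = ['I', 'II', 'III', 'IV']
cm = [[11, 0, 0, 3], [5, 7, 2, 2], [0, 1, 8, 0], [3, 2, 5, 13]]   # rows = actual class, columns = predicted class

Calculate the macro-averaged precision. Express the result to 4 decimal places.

Per-class precision (TP/(TP+FP)):
  I: TP=11, FP=5+0+3=8 → 11/19 = 0.57895
  II: TP=7, FP=0+1+2=3 → 7/10 = 0.70000
  III: TP=8, FP=0+2+5=7 → 8/15 = 0.53333
  IV: TP=13, FP=3+2+0=5 → 13/18 = 0.72222
Macro-precision = mean = (0.57895 + 0.70000 + 0.53333 + 0.72222) / 4 = 0.6336

0.6336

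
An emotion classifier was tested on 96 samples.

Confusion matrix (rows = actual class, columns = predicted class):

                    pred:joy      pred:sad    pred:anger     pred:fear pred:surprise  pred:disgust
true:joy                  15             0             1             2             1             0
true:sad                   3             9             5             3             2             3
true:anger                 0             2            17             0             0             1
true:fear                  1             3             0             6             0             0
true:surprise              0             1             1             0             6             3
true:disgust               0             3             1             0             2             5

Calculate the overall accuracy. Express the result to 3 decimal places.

0.604

Accuracy = trace / total = (15+9+17+6+6+5=58) / 96 = 58/96 = 0.604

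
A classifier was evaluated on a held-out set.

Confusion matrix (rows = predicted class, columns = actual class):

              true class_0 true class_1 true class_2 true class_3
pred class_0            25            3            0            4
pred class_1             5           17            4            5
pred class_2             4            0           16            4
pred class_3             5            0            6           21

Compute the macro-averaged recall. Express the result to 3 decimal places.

0.681

Per-class recall (TP/(TP+FN)):
  class_0: TP=25, FN=5+4+5=14 → 25/39 = 0.6410
  class_1: TP=17, FN=3+0+0=3 → 17/20 = 0.8500
  class_2: TP=16, FN=0+4+6=10 → 16/26 = 0.6154
  class_3: TP=21, FN=4+5+4=13 → 21/34 = 0.6176
Macro-recall = mean = (0.6410 + 0.8500 + 0.6154 + 0.6176) / 4 = 0.681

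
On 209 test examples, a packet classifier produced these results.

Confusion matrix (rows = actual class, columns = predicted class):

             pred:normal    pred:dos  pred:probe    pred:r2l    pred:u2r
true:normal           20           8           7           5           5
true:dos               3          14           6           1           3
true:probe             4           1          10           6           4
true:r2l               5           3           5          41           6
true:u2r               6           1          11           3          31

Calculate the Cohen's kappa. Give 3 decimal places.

Observed agreement pₒ = trace/N = 116/209 = 0.5550
Expected agreement pₑ = Σ (rowᵢ·colᵢ)/N² = (45·38 + 27·27 + 25·39 + 60·56 + 52·49)/209² = 0.2134
κ = (pₒ − pₑ)/(1 − pₑ) = (0.5550 − 0.2134)/(1 − 0.2134) = 0.434

0.434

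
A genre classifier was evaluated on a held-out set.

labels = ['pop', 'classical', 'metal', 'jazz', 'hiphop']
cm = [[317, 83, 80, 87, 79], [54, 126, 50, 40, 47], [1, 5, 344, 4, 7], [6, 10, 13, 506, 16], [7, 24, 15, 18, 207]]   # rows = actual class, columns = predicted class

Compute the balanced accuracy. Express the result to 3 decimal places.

Balanced accuracy = mean of per-class recall.
  pop: recall = 317/646 = 0.4907
  classical: recall = 126/317 = 0.3975
  metal: recall = 344/361 = 0.9529
  jazz: recall = 506/551 = 0.9183
  hiphop: recall = 207/271 = 0.7638
Mean = (0.4907 + 0.3975 + 0.9529 + 0.9183 + 0.7638) / 5 = 0.705

0.705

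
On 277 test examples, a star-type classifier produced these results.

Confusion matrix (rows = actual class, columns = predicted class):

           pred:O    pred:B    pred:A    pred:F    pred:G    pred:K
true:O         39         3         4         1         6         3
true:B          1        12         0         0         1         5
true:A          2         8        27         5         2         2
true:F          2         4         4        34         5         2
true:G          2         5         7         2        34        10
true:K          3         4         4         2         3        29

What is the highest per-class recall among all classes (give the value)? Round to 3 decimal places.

Per-class recall (TP/(TP+FN)):
  O: TP=39, FN=3+4+1+6+3=17 → 39/56 = 0.6964
  B: TP=12, FN=1+0+0+1+5=7 → 12/19 = 0.6316
  A: TP=27, FN=2+8+5+2+2=19 → 27/46 = 0.5870
  F: TP=34, FN=2+4+4+5+2=17 → 34/51 = 0.6667
  G: TP=34, FN=2+5+7+2+10=26 → 34/60 = 0.5667
  K: TP=29, FN=3+4+4+2+3=16 → 29/45 = 0.6444
Highest is class 'O' with recall = 0.696.

0.696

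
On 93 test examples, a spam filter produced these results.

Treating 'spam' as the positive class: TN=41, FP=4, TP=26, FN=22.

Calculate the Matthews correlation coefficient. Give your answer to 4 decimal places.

MCC = (TP·TN − FP·FN) / √((TP+FP)(TP+FN)(TN+FP)(TN+FN))
Numerator = 26·41 − 4·22 = 978
Denominator = √(30·48·45·63) = √4082400 = 2020.4950
MCC = 978 / 2020.4950 = 0.4840

0.4840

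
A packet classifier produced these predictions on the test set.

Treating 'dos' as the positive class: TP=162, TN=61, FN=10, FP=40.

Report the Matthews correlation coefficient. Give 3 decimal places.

MCC = (TP·TN − FP·FN) / √((TP+FP)(TP+FN)(TN+FP)(TN+FN))
Numerator = 162·61 − 40·10 = 9482
Denominator = √(202·172·101·71) = √249149224 = 15784.4615
MCC = 9482 / 15784.4615 = 0.601

0.601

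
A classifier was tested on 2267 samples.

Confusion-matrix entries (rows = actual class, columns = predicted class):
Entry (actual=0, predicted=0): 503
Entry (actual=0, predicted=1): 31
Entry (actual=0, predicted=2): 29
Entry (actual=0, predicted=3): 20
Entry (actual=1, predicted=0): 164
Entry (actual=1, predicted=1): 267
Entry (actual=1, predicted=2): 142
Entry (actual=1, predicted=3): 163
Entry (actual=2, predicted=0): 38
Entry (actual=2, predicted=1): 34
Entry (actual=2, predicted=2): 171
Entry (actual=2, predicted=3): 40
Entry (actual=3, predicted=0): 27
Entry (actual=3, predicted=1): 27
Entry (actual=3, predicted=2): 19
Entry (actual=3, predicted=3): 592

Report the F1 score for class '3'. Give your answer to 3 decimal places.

Treat '3' as positive and all other classes as negative.
F1 score = 2·TP/(2·TP+FP+FN).
3: TP=592, FP=20+163+40=223, FN=27+27+19=73 → 1184/1480 = 0.8000

0.800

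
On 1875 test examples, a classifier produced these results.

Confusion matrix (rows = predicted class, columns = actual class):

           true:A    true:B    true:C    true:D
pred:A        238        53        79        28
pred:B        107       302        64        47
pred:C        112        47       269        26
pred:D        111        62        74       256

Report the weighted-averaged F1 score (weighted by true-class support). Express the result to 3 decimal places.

Per-class F1 score (2·TP/(2·TP+FP+FN)):
  A: TP=238, FP=53+79+28=160, FN=107+112+111=330 → 476/966 = 0.4928
  B: TP=302, FP=107+64+47=218, FN=53+47+62=162 → 604/984 = 0.6138
  C: TP=269, FP=112+47+26=185, FN=79+64+74=217 → 538/940 = 0.5723
  D: TP=256, FP=111+62+74=247, FN=28+47+26=101 → 512/860 = 0.5953
Weighted-F1 score = Σ (supportᵢ/N)·F1 scoreᵢ with N=1875: (568/1875)·0.4928 + (464/1875)·0.6138 + (486/1875)·0.5723 + (357/1875)·0.5953 = 0.563

0.563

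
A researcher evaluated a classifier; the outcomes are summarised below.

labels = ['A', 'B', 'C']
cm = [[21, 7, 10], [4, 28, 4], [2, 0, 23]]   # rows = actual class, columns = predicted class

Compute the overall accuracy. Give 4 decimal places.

Accuracy = trace / total = (21+28+23=72) / 99 = 72/99 = 0.7273

0.7273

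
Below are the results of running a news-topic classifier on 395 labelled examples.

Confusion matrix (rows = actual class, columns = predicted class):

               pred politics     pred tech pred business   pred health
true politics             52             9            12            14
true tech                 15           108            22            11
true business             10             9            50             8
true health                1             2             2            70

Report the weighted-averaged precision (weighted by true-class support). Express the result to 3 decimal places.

0.722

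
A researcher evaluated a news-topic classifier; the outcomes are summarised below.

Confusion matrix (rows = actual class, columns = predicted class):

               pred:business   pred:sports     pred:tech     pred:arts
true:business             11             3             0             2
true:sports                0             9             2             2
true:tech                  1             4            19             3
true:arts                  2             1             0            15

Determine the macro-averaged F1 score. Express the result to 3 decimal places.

Per-class F1 score (2·TP/(2·TP+FP+FN)):
  business: TP=11, FP=0+1+2=3, FN=3+0+2=5 → 22/30 = 0.7333
  sports: TP=9, FP=3+4+1=8, FN=0+2+2=4 → 18/30 = 0.6000
  tech: TP=19, FP=0+2+0=2, FN=1+4+3=8 → 38/48 = 0.7917
  arts: TP=15, FP=2+2+3=7, FN=2+1+0=3 → 30/40 = 0.7500
Macro-F1 score = mean = (0.7333 + 0.6000 + 0.7917 + 0.7500) / 4 = 0.719

0.719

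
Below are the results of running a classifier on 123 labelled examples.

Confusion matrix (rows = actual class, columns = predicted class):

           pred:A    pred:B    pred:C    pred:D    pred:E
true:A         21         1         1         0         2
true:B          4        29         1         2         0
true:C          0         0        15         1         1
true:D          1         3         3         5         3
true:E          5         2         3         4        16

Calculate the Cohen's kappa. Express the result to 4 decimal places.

0.6164

Observed agreement pₒ = trace/N = 86/123 = 0.69919
Expected agreement pₑ = Σ (rowᵢ·colᵢ)/N² = (25·31 + 36·35 + 17·23 + 15·12 + 30·22)/123² = 0.21588
κ = (pₒ − pₑ)/(1 − pₑ) = (0.69919 − 0.21588)/(1 − 0.21588) = 0.6164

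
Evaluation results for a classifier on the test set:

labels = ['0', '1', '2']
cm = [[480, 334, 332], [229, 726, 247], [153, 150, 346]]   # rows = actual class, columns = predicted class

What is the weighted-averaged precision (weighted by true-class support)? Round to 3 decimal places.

0.535

Per-class precision (TP/(TP+FP)):
  0: TP=480, FP=229+153=382 → 480/862 = 0.5568
  1: TP=726, FP=334+150=484 → 726/1210 = 0.6000
  2: TP=346, FP=332+247=579 → 346/925 = 0.3741
Weighted-precision = Σ (supportᵢ/N)·precisionᵢ with N=2997: (1146/2997)·0.5568 + (1202/2997)·0.6000 + (649/2997)·0.3741 = 0.535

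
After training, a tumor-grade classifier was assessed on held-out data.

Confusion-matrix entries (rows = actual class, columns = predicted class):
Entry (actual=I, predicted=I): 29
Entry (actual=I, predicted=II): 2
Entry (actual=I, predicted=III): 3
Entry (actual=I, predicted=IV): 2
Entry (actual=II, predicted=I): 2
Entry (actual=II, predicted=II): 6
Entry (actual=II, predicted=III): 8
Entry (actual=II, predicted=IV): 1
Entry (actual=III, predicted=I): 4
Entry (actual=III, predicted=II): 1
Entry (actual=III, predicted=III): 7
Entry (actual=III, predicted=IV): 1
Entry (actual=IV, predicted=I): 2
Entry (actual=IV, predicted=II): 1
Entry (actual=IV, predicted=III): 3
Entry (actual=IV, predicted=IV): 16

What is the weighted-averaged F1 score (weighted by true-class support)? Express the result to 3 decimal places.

Per-class F1 score (2·TP/(2·TP+FP+FN)):
  I: TP=29, FP=2+4+2=8, FN=2+3+2=7 → 58/73 = 0.7945
  II: TP=6, FP=2+1+1=4, FN=2+8+1=11 → 12/27 = 0.4444
  III: TP=7, FP=3+8+3=14, FN=4+1+1=6 → 14/34 = 0.4118
  IV: TP=16, FP=2+1+1=4, FN=2+1+3=6 → 32/42 = 0.7619
Weighted-F1 score = Σ (supportᵢ/N)·F1 scoreᵢ with N=88: (36/88)·0.7945 + (17/88)·0.4444 + (13/88)·0.4118 + (22/88)·0.7619 = 0.662

0.662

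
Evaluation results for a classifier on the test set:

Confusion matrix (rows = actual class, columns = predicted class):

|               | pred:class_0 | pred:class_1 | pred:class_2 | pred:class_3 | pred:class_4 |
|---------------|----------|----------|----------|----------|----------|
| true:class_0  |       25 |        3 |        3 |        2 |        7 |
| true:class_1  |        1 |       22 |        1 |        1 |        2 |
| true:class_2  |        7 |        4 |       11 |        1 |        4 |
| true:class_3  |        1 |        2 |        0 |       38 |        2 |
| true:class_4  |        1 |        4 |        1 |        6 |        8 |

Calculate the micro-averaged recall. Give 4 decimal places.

0.6624

Micro-averaging pools counts across classes: ΣTP=104, ΣFP=53, ΣFN=53.
Micro-recall = TP/(TP+FN) on pooled counts = 0.6624 (equals overall accuracy in single-label multiclass).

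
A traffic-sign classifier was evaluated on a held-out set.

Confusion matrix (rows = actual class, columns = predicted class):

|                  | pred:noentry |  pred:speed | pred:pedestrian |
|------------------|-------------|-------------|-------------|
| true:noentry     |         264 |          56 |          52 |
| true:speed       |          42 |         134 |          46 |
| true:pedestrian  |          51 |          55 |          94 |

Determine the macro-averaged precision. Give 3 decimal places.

Per-class precision (TP/(TP+FP)):
  noentry: TP=264, FP=42+51=93 → 264/357 = 0.7395
  speed: TP=134, FP=56+55=111 → 134/245 = 0.5469
  pedestrian: TP=94, FP=52+46=98 → 94/192 = 0.4896
Macro-precision = mean = (0.7395 + 0.5469 + 0.4896) / 3 = 0.592

0.592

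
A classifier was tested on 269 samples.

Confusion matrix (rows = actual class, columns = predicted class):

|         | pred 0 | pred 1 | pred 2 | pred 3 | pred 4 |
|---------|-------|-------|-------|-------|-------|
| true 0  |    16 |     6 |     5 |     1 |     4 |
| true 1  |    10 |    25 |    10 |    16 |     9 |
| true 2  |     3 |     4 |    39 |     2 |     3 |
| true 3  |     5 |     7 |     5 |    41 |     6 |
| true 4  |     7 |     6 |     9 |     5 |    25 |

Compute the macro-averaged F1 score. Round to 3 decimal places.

0.532

Per-class F1 score (2·TP/(2·TP+FP+FN)):
  0: TP=16, FP=10+3+5+7=25, FN=6+5+1+4=16 → 32/73 = 0.4384
  1: TP=25, FP=6+4+7+6=23, FN=10+10+16+9=45 → 50/118 = 0.4237
  2: TP=39, FP=5+10+5+9=29, FN=3+4+2+3=12 → 78/119 = 0.6555
  3: TP=41, FP=1+16+2+5=24, FN=5+7+5+6=23 → 82/129 = 0.6357
  4: TP=25, FP=4+9+3+6=22, FN=7+6+9+5=27 → 50/99 = 0.5051
Macro-F1 score = mean = (0.4384 + 0.4237 + 0.6555 + 0.6357 + 0.5051) / 5 = 0.532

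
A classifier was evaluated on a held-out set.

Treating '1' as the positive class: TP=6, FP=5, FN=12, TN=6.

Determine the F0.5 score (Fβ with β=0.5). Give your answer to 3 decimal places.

0.484

Fβ = (1+β²)·TP / ((1+β²)·TP + β²·FN + FP), with β²=1/4
= 1.25·6 / (1.25·6 + 0.25·12 + 5) = 0.484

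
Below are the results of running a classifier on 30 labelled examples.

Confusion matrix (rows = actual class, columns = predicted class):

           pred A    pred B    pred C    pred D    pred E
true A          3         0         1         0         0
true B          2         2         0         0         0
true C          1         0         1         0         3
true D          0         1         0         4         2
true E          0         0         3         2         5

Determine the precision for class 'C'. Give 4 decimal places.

Take TP from the diagonal, FP from the rest of the 'C' prediction marginal, FN from the rest of the 'C' actual marginal.
precision = TP/(TP+FP).
C: TP=1, FP=1+0+0+3=4 → 1/5 = 0.20000

0.2000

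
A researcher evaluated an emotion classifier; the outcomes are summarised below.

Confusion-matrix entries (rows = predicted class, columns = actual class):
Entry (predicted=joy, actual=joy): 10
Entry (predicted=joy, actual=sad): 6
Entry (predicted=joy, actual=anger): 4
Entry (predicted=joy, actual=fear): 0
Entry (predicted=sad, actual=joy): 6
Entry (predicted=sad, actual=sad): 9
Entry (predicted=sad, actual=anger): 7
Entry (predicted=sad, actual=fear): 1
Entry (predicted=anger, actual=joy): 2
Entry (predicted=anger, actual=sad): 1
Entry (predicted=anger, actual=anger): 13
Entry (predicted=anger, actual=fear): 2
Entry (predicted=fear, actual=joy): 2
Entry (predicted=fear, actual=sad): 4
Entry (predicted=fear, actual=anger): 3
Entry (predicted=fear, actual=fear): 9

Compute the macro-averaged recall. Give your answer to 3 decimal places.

Per-class recall (TP/(TP+FN)):
  joy: TP=10, FN=6+2+2=10 → 10/20 = 0.5000
  sad: TP=9, FN=6+1+4=11 → 9/20 = 0.4500
  anger: TP=13, FN=4+7+3=14 → 13/27 = 0.4815
  fear: TP=9, FN=0+1+2=3 → 9/12 = 0.7500
Macro-recall = mean = (0.5000 + 0.4500 + 0.4815 + 0.7500) / 4 = 0.545

0.545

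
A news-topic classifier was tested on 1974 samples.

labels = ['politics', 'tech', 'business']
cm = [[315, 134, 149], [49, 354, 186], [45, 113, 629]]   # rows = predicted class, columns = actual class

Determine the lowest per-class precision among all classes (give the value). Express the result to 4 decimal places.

Per-class precision (TP/(TP+FP)):
  politics: TP=315, FP=134+149=283 → 315/598 = 0.52676
  tech: TP=354, FP=49+186=235 → 354/589 = 0.60102
  business: TP=629, FP=45+113=158 → 629/787 = 0.79924
Lowest is class 'politics' with precision = 0.5268.

0.5268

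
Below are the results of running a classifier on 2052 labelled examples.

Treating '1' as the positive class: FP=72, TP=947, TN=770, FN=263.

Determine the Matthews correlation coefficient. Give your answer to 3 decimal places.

MCC = (TP·TN − FP·FN) / √((TP+FP)(TP+FN)(TN+FP)(TN+FN))
Numerator = 947·770 − 72·263 = 710254
Denominator = √(1019·1210·842·1033) = √1072437440140 = 1035585.5542
MCC = 710254 / 1035585.5542 = 0.686

0.686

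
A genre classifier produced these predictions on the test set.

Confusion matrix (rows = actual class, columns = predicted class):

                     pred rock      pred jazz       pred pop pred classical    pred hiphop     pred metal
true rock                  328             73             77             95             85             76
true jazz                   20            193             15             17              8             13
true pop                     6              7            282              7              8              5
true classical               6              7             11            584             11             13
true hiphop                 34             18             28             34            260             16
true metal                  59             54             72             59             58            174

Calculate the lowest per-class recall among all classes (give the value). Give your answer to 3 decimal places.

0.366

Per-class recall (TP/(TP+FN)):
  rock: TP=328, FN=73+77+95+85+76=406 → 328/734 = 0.4469
  jazz: TP=193, FN=20+15+17+8+13=73 → 193/266 = 0.7256
  pop: TP=282, FN=6+7+7+8+5=33 → 282/315 = 0.8952
  classical: TP=584, FN=6+7+11+11+13=48 → 584/632 = 0.9241
  hiphop: TP=260, FN=34+18+28+34+16=130 → 260/390 = 0.6667
  metal: TP=174, FN=59+54+72+59+58=302 → 174/476 = 0.3655
Lowest is class 'metal' with recall = 0.366.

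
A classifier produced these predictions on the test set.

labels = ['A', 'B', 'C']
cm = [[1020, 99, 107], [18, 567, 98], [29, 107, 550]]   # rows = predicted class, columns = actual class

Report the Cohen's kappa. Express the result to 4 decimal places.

Observed agreement pₒ = trace/N = 2137/2595 = 0.82351
Expected agreement pₑ = Σ (rowᵢ·colᵢ)/N² = (1067·1226 + 773·683 + 755·686)/2595² = 0.34957
κ = (pₒ − pₑ)/(1 − pₑ) = (0.82351 − 0.34957)/(1 − 0.34957) = 0.7287

0.7287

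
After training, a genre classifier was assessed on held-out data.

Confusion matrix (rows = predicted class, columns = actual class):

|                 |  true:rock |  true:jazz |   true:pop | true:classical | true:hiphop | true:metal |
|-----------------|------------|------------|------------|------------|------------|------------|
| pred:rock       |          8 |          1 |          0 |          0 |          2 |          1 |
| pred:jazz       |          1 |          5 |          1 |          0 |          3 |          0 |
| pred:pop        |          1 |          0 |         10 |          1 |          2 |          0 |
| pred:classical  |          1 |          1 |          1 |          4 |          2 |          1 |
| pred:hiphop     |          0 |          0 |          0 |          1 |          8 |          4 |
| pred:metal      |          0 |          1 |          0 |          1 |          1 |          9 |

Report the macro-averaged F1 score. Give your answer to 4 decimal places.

0.6123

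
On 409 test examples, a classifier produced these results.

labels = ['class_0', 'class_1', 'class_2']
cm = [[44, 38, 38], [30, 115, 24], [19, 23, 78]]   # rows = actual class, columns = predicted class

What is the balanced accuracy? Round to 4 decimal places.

0.5657

Balanced accuracy = mean of per-class recall.
  class_0: recall = 44/120 = 0.36667
  class_1: recall = 115/169 = 0.68047
  class_2: recall = 78/120 = 0.65000
Mean = (0.36667 + 0.68047 + 0.65000) / 3 = 0.5657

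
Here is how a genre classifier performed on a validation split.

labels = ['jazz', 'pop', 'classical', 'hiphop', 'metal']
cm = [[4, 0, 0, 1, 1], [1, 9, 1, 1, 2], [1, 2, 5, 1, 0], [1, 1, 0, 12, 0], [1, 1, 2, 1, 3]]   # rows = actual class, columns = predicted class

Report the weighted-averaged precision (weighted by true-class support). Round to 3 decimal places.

0.643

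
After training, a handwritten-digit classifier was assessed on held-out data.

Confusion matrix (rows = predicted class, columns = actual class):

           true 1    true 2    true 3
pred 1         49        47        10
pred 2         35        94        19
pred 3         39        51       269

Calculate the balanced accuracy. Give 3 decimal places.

Balanced accuracy = mean of per-class recall.
  1: recall = 49/123 = 0.3984
  2: recall = 94/192 = 0.4896
  3: recall = 269/298 = 0.9027
Mean = (0.3984 + 0.4896 + 0.9027) / 3 = 0.597

0.597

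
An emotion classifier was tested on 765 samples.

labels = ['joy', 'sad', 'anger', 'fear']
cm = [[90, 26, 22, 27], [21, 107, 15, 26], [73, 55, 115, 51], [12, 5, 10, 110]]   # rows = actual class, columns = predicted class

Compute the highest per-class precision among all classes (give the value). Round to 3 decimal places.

0.710

Per-class precision (TP/(TP+FP)):
  joy: TP=90, FP=21+73+12=106 → 90/196 = 0.4592
  sad: TP=107, FP=26+55+5=86 → 107/193 = 0.5544
  anger: TP=115, FP=22+15+10=47 → 115/162 = 0.7099
  fear: TP=110, FP=27+26+51=104 → 110/214 = 0.5140
Highest is class 'anger' with precision = 0.710.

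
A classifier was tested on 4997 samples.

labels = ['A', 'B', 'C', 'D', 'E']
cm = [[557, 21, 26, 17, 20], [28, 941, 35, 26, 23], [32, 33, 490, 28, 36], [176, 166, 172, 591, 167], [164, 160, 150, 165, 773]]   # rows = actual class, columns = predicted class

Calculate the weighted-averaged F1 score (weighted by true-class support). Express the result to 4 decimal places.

Per-class F1 score (2·TP/(2·TP+FP+FN)):
  A: TP=557, FP=28+32+176+164=400, FN=21+26+17+20=84 → 1114/1598 = 0.69712
  B: TP=941, FP=21+33+166+160=380, FN=28+35+26+23=112 → 1882/2374 = 0.79275
  C: TP=490, FP=26+35+172+150=383, FN=32+33+28+36=129 → 980/1492 = 0.65684
  D: TP=591, FP=17+26+28+165=236, FN=176+166+172+167=681 → 1182/2099 = 0.56313
  E: TP=773, FP=20+23+36+167=246, FN=164+160+150+165=639 → 1546/2431 = 0.63595
Weighted-F1 score = Σ (supportᵢ/N)·F1 scoreᵢ with N=4997: (641/4997)·0.69712 + (1053/4997)·0.79275 + (619/4997)·0.65684 + (1272/4997)·0.56313 + (1412/4997)·0.63595 = 0.6609

0.6609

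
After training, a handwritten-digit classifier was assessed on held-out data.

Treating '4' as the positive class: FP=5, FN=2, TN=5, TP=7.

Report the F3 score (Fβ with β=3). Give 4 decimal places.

Fβ = (1+β²)·TP / ((1+β²)·TP + β²·FN + FP), with β²=9
= 10·7 / (10·7 + 9·2 + 5) = 0.7527

0.7527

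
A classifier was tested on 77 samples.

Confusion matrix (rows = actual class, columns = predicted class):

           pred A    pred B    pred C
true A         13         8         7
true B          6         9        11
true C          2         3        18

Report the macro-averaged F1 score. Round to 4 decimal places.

Per-class F1 score (2·TP/(2·TP+FP+FN)):
  A: TP=13, FP=6+2=8, FN=8+7=15 → 26/49 = 0.53061
  B: TP=9, FP=8+3=11, FN=6+11=17 → 18/46 = 0.39130
  C: TP=18, FP=7+11=18, FN=2+3=5 → 36/59 = 0.61017
Macro-F1 score = mean = (0.53061 + 0.39130 + 0.61017) / 3 = 0.5107

0.5107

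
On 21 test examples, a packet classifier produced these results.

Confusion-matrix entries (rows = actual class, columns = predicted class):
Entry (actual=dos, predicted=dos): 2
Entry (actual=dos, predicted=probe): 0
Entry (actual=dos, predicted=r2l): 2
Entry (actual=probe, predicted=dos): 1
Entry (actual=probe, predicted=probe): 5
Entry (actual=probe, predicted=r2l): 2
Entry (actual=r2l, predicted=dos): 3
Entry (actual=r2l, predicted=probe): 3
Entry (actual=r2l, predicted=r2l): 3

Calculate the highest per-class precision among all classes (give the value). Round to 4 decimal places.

Per-class precision (TP/(TP+FP)):
  dos: TP=2, FP=1+3=4 → 2/6 = 0.33333
  probe: TP=5, FP=0+3=3 → 5/8 = 0.62500
  r2l: TP=3, FP=2+2=4 → 3/7 = 0.42857
Highest is class 'probe' with precision = 0.6250.

0.6250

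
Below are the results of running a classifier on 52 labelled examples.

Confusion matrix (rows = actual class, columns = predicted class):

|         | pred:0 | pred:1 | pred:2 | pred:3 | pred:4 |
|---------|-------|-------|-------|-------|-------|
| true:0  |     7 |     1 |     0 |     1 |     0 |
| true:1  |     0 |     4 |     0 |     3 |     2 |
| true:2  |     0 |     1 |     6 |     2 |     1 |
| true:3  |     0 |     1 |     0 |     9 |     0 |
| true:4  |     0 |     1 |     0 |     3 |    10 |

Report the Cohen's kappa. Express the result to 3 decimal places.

Observed agreement pₒ = trace/N = 36/52 = 0.6923
Expected agreement pₑ = Σ (rowᵢ·colᵢ)/N² = (9·7 + 9·8 + 10·6 + 10·18 + 14·13)/52² = 0.2060
κ = (pₒ − pₑ)/(1 − pₑ) = (0.6923 − 0.2060)/(1 − 0.2060) = 0.612

0.612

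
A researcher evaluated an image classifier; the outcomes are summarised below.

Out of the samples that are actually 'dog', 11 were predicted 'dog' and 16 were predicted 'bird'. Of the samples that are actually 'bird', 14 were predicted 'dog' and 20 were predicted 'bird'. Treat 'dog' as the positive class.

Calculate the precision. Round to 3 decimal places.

Precision = TP/(TP+FP) = 11/(11+14) = 11/25 = 0.440

0.440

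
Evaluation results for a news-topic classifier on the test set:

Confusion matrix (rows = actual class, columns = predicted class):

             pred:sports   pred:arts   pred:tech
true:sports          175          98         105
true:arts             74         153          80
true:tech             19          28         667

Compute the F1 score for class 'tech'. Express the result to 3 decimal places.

0.852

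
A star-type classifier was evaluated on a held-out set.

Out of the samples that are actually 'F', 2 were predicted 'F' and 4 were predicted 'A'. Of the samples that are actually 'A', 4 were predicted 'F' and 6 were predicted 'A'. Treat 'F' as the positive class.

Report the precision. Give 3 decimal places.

Precision = TP/(TP+FP) = 2/(2+4) = 2/6 = 0.333

0.333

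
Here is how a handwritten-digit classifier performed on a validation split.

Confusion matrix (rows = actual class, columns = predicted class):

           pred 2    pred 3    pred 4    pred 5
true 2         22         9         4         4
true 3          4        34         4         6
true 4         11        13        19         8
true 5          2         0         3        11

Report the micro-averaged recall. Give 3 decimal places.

0.558

Micro-averaging pools counts across classes: ΣTP=86, ΣFP=68, ΣFN=68.
Micro-recall = TP/(TP+FN) on pooled counts = 0.558 (equals overall accuracy in single-label multiclass).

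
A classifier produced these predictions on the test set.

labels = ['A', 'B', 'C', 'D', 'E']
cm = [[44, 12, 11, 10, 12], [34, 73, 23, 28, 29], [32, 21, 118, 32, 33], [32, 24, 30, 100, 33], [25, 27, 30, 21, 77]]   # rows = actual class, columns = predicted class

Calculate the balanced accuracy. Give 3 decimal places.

Balanced accuracy = mean of per-class recall.
  A: recall = 44/89 = 0.4944
  B: recall = 73/187 = 0.3904
  C: recall = 118/236 = 0.5000
  D: recall = 100/219 = 0.4566
  E: recall = 77/180 = 0.4278
Mean = (0.4944 + 0.3904 + 0.5000 + 0.4566 + 0.4278) / 5 = 0.454

0.454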